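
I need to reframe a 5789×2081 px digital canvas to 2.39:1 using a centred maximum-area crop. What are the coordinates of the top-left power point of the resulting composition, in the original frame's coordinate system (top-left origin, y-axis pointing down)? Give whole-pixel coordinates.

x = 2066 px, y = 694 px

5789/2081 > 2.39/1, so the 2.39:1 crop keeps the full height 2081 and trims width to 2081 × 2.39/1 = 4973.59 px.
Left offset = (5789 − 4973.59)/2 = 407.70 px; top offset = 0.
Top-left is one-third across and one-third down within the crop:
x = 407.70 + 1 × 4973.59/3 ≈ 2066; y = 0.00 + 1 × 2081.00/3 ≈ 694.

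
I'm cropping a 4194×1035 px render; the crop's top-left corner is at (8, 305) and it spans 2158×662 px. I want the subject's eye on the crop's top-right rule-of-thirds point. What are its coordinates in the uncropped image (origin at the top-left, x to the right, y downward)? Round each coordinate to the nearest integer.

One third of the crop width 2158 is 719.33 px.
One third of the crop height 662 is 220.67 px.
The top-right point is two-thirds across and one-third down within the crop:
x = 8 + 2 × 719.33 ≈ 1447; y = 305 + 1 × 220.67 ≈ 526.

(1447, 526)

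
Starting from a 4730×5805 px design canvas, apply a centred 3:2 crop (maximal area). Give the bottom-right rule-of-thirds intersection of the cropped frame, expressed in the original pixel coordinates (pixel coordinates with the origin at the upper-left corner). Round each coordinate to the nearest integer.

4730/5805 < 3/2, so the 3:2 crop keeps the full width 4730 and trims height to 4730 × 2/3 = 3153.33 px.
Top offset = (5805 − 3153.33)/2 = 1325.83 px; left offset = 0.
Bottom-right is two-thirds across and two-thirds down within the crop:
x = 0.00 + 2 × 4730.00/3 ≈ 3153; y = 1325.83 + 2 × 3153.33/3 ≈ 3428.

x = 3153 px, y = 3428 px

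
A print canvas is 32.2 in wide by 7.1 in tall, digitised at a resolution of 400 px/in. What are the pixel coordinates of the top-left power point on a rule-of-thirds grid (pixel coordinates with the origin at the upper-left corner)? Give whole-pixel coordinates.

x = 4293 px, y = 947 px

In pixels the canvas is 32.2 × 400 = 12880 wide and 7.1 × 400 = 2840 tall.
The top-left point is one-third across and one-third down:
x = 1 × 12880/3 ≈ 4293; y = 1 × 2840/3 ≈ 947.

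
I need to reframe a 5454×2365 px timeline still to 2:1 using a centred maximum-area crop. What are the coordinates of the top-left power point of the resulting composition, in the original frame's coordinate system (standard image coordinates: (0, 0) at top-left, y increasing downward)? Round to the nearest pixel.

5454/2365 > 2/1, so the 2:1 crop keeps the full height 2365 and trims width to 2365 × 2/1 = 4730.00 px.
Left offset = (5454 − 4730.00)/2 = 362.00 px; top offset = 0.
Top-left is one-third across and one-third down within the crop:
x = 362.00 + 1 × 4730.00/3 ≈ 1939; y = 0.00 + 1 × 2365.00/3 ≈ 788.

x = 1939 px, y = 788 px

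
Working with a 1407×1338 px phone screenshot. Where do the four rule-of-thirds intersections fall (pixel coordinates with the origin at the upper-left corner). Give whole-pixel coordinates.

One third of 1407 is 469; one third of 1338 is 446.
Vertical third lines at x = 469 and x = 938; horizontal third lines at y = 446 and y = 892.

(469, 446), (938, 446), (469, 892), (938, 892)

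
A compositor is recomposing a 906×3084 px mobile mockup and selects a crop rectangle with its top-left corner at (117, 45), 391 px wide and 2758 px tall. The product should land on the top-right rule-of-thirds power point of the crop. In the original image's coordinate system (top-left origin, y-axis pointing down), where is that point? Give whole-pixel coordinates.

One third of the crop width 391 is 130.33 px.
One third of the crop height 2758 is 919.33 px.
The top-right point is two-thirds across and one-third down within the crop:
x = 117 + 2 × 130.33 ≈ 378; y = 45 + 1 × 919.33 ≈ 964.

(378, 964)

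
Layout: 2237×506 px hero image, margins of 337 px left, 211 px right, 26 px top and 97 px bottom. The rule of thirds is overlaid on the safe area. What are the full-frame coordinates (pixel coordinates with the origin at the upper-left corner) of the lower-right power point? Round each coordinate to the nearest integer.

x = 1463 px, y = 281 px

Content width = 2237 − 337 − 211 = 1689 px; content height = 506 − 26 − 97 = 383 px.
Lower-right is two-thirds across and two-thirds down within the safe area.
x = 337 + 2 × 1689/3 = 337 + 1126.00 ≈ 1463
y = 26 + 2 × 383/3 = 26 + 255.33 ≈ 281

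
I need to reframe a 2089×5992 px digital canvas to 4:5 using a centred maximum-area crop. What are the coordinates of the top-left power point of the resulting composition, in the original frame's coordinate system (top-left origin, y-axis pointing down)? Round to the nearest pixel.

(696, 2561)

2089/5992 < 4/5, so the 4:5 crop keeps the full width 2089 and trims height to 2089 × 5/4 = 2611.25 px.
Top offset = (5992 − 2611.25)/2 = 1690.38 px; left offset = 0.
Top-left is one-third across and one-third down within the crop:
x = 0.00 + 1 × 2089.00/3 ≈ 696; y = 1690.38 + 1 × 2611.25/3 ≈ 2561.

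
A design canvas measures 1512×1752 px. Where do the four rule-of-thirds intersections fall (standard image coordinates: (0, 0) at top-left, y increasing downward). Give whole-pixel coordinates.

One third of 1512 is 504; one third of 1752 is 584.
Vertical third lines at x = 504 and x = 1008; horizontal third lines at y = 584 and y = 1168.

(504, 584), (1008, 584), (504, 1168), (1008, 1168)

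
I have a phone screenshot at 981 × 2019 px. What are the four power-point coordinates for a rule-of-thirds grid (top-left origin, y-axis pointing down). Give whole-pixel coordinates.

(327, 673), (654, 673), (327, 1346), (654, 1346)

One third of 981 is 327; one third of 2019 is 673.
Vertical third lines at x = 327 and x = 654; horizontal third lines at y = 673 and y = 1346.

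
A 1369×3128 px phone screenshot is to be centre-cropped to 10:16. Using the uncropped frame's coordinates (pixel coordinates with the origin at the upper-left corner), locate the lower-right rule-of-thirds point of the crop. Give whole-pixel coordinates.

1369/3128 < 10/16, so the 10:16 crop keeps the full width 1369 and trims height to 1369 × 16/10 = 2190.40 px.
Top offset = (3128 − 2190.40)/2 = 468.80 px; left offset = 0.
Lower-right is two-thirds across and two-thirds down within the crop:
x = 0.00 + 2 × 1369.00/3 ≈ 913; y = 468.80 + 2 × 2190.40/3 ≈ 1929.

(913, 1929)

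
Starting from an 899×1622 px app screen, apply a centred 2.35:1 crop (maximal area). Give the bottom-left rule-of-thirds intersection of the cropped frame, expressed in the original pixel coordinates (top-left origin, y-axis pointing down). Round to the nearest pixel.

x = 300 px, y = 875 px

899/1622 < 2.35/1, so the 2.35:1 crop keeps the full width 899 and trims height to 899 × 1/2.35 = 382.55 px.
Top offset = (1622 − 382.55)/2 = 619.72 px; left offset = 0.
Bottom-left is one-third across and two-thirds down within the crop:
x = 0.00 + 1 × 899.00/3 ≈ 300; y = 619.72 + 2 × 382.55/3 ≈ 875.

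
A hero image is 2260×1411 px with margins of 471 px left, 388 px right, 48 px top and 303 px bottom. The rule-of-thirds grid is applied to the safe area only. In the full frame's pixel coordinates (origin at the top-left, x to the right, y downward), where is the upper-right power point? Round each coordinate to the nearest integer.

(1405, 401)

Content width = 2260 − 471 − 388 = 1401 px; content height = 1411 − 48 − 303 = 1060 px.
Upper-right is two-thirds across and one-third down within the safe area.
x = 471 + 2 × 1401/3 = 471 + 934.00 ≈ 1405
y = 48 + 1 × 1060/3 = 48 + 353.33 ≈ 401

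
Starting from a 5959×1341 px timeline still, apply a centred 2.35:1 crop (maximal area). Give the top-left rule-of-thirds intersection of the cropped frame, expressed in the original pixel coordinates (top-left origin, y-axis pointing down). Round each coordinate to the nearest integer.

(2454, 447)

5959/1341 > 2.35/1, so the 2.35:1 crop keeps the full height 1341 and trims width to 1341 × 2.35/1 = 3151.35 px.
Left offset = (5959 − 3151.35)/2 = 1403.83 px; top offset = 0.
Top-left is one-third across and one-third down within the crop:
x = 1403.83 + 1 × 3151.35/3 ≈ 2454; y = 0.00 + 1 × 1341.00/3 ≈ 447.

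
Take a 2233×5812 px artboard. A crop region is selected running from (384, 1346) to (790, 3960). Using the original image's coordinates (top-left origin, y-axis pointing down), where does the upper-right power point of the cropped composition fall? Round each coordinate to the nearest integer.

Crop width = 790 − 384 = 406 px; one third is 135.33 px.
Crop height = 3960 − 1346 = 2614 px; one third is 871.33 px.
The upper-right point is two-thirds across and one-third down within the crop:
x = 384 + 2 × 135.33 ≈ 655; y = 1346 + 1 × 871.33 ≈ 2217.

(655, 2217)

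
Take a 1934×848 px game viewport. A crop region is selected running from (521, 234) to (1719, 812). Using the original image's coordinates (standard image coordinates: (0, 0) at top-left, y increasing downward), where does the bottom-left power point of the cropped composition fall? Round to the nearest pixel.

(920, 619)

Crop width = 1719 − 521 = 1198 px; one third is 399.33 px.
Crop height = 812 − 234 = 578 px; one third is 192.67 px.
The bottom-left point is one-third across and two-thirds down within the crop:
x = 521 + 1 × 399.33 ≈ 920; y = 234 + 2 × 192.67 ≈ 619.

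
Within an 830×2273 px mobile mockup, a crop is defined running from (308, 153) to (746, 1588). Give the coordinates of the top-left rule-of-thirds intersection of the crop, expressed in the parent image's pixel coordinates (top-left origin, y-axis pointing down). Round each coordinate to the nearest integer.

(454, 631)

Crop width = 746 − 308 = 438 px; one third is 146.00 px.
Crop height = 1588 − 153 = 1435 px; one third is 478.33 px.
The top-left point is one-third across and one-third down within the crop:
x = 308 + 1 × 146.00 ≈ 454; y = 153 + 1 × 478.33 ≈ 631.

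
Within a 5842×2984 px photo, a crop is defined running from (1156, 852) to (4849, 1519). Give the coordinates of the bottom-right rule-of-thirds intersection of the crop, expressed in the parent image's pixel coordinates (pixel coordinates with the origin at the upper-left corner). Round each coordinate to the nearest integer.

Crop width = 4849 − 1156 = 3693 px; one third is 1231.00 px.
Crop height = 1519 − 852 = 667 px; one third is 222.33 px.
The bottom-right point is two-thirds across and two-thirds down within the crop:
x = 1156 + 2 × 1231.00 ≈ 3618; y = 852 + 2 × 222.33 ≈ 1297.

x = 3618 px, y = 1297 px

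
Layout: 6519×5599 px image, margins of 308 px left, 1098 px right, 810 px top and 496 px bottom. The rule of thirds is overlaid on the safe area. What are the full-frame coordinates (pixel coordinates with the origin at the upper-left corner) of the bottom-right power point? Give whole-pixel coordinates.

Content width = 6519 − 308 − 1098 = 5113 px; content height = 5599 − 810 − 496 = 4293 px.
Bottom-right is two-thirds across and two-thirds down within the safe area.
x = 308 + 2 × 5113/3 = 308 + 3408.67 ≈ 3717
y = 810 + 2 × 4293/3 = 810 + 2862.00 ≈ 3672

(3717, 3672)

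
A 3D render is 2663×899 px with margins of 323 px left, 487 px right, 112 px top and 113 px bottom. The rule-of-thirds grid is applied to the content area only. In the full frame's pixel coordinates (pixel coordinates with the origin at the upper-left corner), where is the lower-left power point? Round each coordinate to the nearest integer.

x = 941 px, y = 561 px

Content width = 2663 − 323 − 487 = 1853 px; content height = 899 − 112 − 113 = 674 px.
Lower-left is one-third across and two-thirds down within the content area.
x = 323 + 1 × 1853/3 = 323 + 617.67 ≈ 941
y = 112 + 2 × 674/3 = 112 + 449.33 ≈ 561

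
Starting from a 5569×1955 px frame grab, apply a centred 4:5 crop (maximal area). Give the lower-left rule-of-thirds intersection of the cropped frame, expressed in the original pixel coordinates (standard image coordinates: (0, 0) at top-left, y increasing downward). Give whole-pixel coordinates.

x = 2524 px, y = 1303 px

5569/1955 > 4/5, so the 4:5 crop keeps the full height 1955 and trims width to 1955 × 4/5 = 1564.00 px.
Left offset = (5569 − 1564.00)/2 = 2002.50 px; top offset = 0.
Lower-left is one-third across and two-thirds down within the crop:
x = 2002.50 + 1 × 1564.00/3 ≈ 2524; y = 0.00 + 2 × 1955.00/3 ≈ 1303.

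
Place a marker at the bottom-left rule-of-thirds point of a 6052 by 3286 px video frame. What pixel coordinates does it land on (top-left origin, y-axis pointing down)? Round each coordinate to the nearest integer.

x = 2017 px, y = 2191 px

The bottom-left point sits one-third of the way across and two-thirds of the way down.
x = 1 × 6052/3 ≈ 2017; y = 2 × 3286/3 ≈ 2191.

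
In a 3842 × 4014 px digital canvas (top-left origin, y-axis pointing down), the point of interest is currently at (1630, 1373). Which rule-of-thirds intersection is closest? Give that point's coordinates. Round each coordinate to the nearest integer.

Third lines: x ∈ {1281, 2561}, y ∈ {1338, 2676}.
1630 is closer to x = 1281; 1373 is closer to y = 1338.
So the nearest intersection is the upper-left power point.

x = 1281 px, y = 1338 px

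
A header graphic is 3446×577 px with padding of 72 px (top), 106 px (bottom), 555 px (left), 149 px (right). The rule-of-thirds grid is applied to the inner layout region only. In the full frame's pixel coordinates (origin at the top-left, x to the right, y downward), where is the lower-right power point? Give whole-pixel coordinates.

Content width = 3446 − 555 − 149 = 2742 px; content height = 577 − 72 − 106 = 399 px.
Lower-right is two-thirds across and two-thirds down within the inner layout region.
x = 555 + 2 × 2742/3 = 555 + 1828.00 ≈ 2383
y = 72 + 2 × 399/3 = 72 + 266.00 ≈ 338

x = 2383 px, y = 338 px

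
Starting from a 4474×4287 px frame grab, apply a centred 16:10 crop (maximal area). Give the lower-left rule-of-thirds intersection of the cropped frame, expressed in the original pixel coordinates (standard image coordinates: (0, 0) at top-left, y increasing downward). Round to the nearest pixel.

x = 1491 px, y = 2610 px

4474/4287 < 16/10, so the 16:10 crop keeps the full width 4474 and trims height to 4474 × 10/16 = 2796.25 px.
Top offset = (4287 − 2796.25)/2 = 745.38 px; left offset = 0.
Lower-left is one-third across and two-thirds down within the crop:
x = 0.00 + 1 × 4474.00/3 ≈ 1491; y = 745.38 + 2 × 2796.25/3 ≈ 2610.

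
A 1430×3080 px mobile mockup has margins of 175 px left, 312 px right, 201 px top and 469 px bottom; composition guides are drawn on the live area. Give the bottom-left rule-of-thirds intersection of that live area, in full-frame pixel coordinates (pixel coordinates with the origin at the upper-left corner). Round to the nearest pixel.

x = 489 px, y = 1808 px

Content width = 1430 − 175 − 312 = 943 px; content height = 3080 − 201 − 469 = 2410 px.
Bottom-left is one-third across and two-thirds down within the live area.
x = 175 + 1 × 943/3 = 175 + 314.33 ≈ 489
y = 201 + 2 × 2410/3 = 201 + 1606.67 ≈ 1808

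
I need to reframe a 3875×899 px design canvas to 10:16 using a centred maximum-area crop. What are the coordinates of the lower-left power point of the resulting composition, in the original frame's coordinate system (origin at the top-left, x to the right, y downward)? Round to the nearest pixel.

3875/899 > 10/16, so the 10:16 crop keeps the full height 899 and trims width to 899 × 10/16 = 561.88 px.
Left offset = (3875 − 561.88)/2 = 1656.56 px; top offset = 0.
Lower-left is one-third across and two-thirds down within the crop:
x = 1656.56 + 1 × 561.88/3 ≈ 1844; y = 0.00 + 2 × 899.00/3 ≈ 599.

(1844, 599)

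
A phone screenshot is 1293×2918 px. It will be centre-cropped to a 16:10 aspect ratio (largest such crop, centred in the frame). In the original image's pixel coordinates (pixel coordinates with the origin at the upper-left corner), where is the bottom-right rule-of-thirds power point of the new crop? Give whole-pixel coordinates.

x = 862 px, y = 1594 px

1293/2918 < 16/10, so the 16:10 crop keeps the full width 1293 and trims height to 1293 × 10/16 = 808.12 px.
Top offset = (2918 − 808.12)/2 = 1054.94 px; left offset = 0.
Bottom-right is two-thirds across and two-thirds down within the crop:
x = 0.00 + 2 × 1293.00/3 ≈ 862; y = 1054.94 + 2 × 808.12/3 ≈ 1594.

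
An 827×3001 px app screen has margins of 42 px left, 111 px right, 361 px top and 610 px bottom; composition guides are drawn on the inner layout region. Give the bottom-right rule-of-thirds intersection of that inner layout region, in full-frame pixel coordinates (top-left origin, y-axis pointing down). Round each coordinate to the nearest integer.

x = 491 px, y = 1714 px

Content width = 827 − 42 − 111 = 674 px; content height = 3001 − 361 − 610 = 2030 px.
Bottom-right is two-thirds across and two-thirds down within the inner layout region.
x = 42 + 2 × 674/3 = 42 + 449.33 ≈ 491
y = 361 + 2 × 2030/3 = 361 + 1353.33 ≈ 1714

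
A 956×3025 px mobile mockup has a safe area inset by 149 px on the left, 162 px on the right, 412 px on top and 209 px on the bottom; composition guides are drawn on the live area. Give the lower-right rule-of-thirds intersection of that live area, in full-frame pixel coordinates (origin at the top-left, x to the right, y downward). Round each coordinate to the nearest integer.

(579, 2015)

Content width = 956 − 149 − 162 = 645 px; content height = 3025 − 412 − 209 = 2404 px.
Lower-right is two-thirds across and two-thirds down within the live area.
x = 149 + 2 × 645/3 = 149 + 430.00 ≈ 579
y = 412 + 2 × 2404/3 = 412 + 1602.67 ≈ 2015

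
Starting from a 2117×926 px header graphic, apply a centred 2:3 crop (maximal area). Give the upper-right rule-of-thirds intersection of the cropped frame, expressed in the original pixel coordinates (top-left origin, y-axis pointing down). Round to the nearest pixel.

2117/926 > 2/3, so the 2:3 crop keeps the full height 926 and trims width to 926 × 2/3 = 617.33 px.
Left offset = (2117 − 617.33)/2 = 749.83 px; top offset = 0.
Upper-right is two-thirds across and one-third down within the crop:
x = 749.83 + 2 × 617.33/3 ≈ 1161; y = 0.00 + 1 × 926.00/3 ≈ 309.

x = 1161 px, y = 309 px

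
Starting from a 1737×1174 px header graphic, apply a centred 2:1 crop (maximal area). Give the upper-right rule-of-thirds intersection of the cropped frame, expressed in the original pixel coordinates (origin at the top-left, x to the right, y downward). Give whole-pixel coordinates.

(1158, 442)

1737/1174 < 2/1, so the 2:1 crop keeps the full width 1737 and trims height to 1737 × 1/2 = 868.50 px.
Top offset = (1174 − 868.50)/2 = 152.75 px; left offset = 0.
Upper-right is two-thirds across and one-third down within the crop:
x = 0.00 + 2 × 1737.00/3 ≈ 1158; y = 152.75 + 1 × 868.50/3 ≈ 442.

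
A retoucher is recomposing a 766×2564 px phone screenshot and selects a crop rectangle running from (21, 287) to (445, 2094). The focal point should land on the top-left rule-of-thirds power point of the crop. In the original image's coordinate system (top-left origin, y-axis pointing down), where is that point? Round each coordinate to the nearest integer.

x = 162 px, y = 889 px

Crop width = 445 − 21 = 424 px; one third is 141.33 px.
Crop height = 2094 − 287 = 1807 px; one third is 602.33 px.
The top-left point is one-third across and one-third down within the crop:
x = 21 + 1 × 141.33 ≈ 162; y = 287 + 1 × 602.33 ≈ 889.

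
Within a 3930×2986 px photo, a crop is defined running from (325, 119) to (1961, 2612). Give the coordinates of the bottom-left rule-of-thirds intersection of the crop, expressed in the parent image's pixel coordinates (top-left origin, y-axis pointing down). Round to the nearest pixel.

(870, 1781)

Crop width = 1961 − 325 = 1636 px; one third is 545.33 px.
Crop height = 2612 − 119 = 2493 px; one third is 831.00 px.
The bottom-left point is one-third across and two-thirds down within the crop:
x = 325 + 1 × 545.33 ≈ 870; y = 119 + 2 × 831.00 ≈ 1781.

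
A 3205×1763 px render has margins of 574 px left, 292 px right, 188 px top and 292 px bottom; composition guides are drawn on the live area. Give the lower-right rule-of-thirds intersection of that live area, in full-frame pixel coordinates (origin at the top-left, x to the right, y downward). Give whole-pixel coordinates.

(2133, 1043)

Content width = 3205 − 574 − 292 = 2339 px; content height = 1763 − 188 − 292 = 1283 px.
Lower-right is two-thirds across and two-thirds down within the live area.
x = 574 + 2 × 2339/3 = 574 + 1559.33 ≈ 2133
y = 188 + 2 × 1283/3 = 188 + 855.33 ≈ 1043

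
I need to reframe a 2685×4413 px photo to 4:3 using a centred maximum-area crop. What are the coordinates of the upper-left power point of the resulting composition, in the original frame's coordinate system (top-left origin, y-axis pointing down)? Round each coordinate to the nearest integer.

x = 895 px, y = 1871 px

2685/4413 < 4/3, so the 4:3 crop keeps the full width 2685 and trims height to 2685 × 3/4 = 2013.75 px.
Top offset = (4413 − 2013.75)/2 = 1199.62 px; left offset = 0.
Upper-left is one-third across and one-third down within the crop:
x = 0.00 + 1 × 2685.00/3 ≈ 895; y = 1199.62 + 1 × 2013.75/3 ≈ 1871.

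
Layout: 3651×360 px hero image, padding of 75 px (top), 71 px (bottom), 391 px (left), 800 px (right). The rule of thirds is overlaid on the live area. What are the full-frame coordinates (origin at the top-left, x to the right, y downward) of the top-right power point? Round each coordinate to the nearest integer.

x = 2031 px, y = 146 px

Content width = 3651 − 391 − 800 = 2460 px; content height = 360 − 75 − 71 = 214 px.
Top-right is two-thirds across and one-third down within the live area.
x = 391 + 2 × 2460/3 = 391 + 1640.00 ≈ 2031
y = 75 + 1 × 214/3 = 75 + 71.33 ≈ 146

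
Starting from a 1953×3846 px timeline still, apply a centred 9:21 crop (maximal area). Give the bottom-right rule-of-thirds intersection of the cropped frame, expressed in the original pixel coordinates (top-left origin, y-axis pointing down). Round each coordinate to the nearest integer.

(1251, 2564)

1953/3846 > 9/21, so the 9:21 crop keeps the full height 3846 and trims width to 3846 × 9/21 = 1648.29 px.
Left offset = (1953 − 1648.29)/2 = 152.36 px; top offset = 0.
Bottom-right is two-thirds across and two-thirds down within the crop:
x = 152.36 + 2 × 1648.29/3 ≈ 1251; y = 0.00 + 2 × 3846.00/3 ≈ 2564.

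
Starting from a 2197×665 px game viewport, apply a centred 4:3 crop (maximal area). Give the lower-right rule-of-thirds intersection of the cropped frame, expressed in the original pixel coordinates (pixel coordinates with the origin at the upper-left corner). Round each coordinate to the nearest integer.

(1246, 443)

2197/665 > 4/3, so the 4:3 crop keeps the full height 665 and trims width to 665 × 4/3 = 886.67 px.
Left offset = (2197 − 886.67)/2 = 655.17 px; top offset = 0.
Lower-right is two-thirds across and two-thirds down within the crop:
x = 655.17 + 2 × 886.67/3 ≈ 1246; y = 0.00 + 2 × 665.00/3 ≈ 443.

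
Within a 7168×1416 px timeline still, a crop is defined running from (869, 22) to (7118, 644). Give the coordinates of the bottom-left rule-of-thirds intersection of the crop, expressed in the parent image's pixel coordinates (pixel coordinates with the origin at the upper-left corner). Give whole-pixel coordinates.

Crop width = 7118 − 869 = 6249 px; one third is 2083.00 px.
Crop height = 644 − 22 = 622 px; one third is 207.33 px.
The bottom-left point is one-third across and two-thirds down within the crop:
x = 869 + 1 × 2083.00 ≈ 2952; y = 22 + 2 × 207.33 ≈ 437.

x = 2952 px, y = 437 px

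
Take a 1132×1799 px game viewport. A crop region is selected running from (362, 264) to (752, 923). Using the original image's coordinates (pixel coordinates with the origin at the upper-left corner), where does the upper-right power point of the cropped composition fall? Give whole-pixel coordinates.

Crop width = 752 − 362 = 390 px; one third is 130.00 px.
Crop height = 923 − 264 = 659 px; one third is 219.67 px.
The upper-right point is two-thirds across and one-third down within the crop:
x = 362 + 2 × 130.00 ≈ 622; y = 264 + 1 × 219.67 ≈ 484.

(622, 484)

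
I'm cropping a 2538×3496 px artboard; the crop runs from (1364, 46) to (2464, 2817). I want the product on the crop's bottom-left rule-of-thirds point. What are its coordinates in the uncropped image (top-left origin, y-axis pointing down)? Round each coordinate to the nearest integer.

Crop width = 2464 − 1364 = 1100 px; one third is 366.67 px.
Crop height = 2817 − 46 = 2771 px; one third is 923.67 px.
The bottom-left point is one-third across and two-thirds down within the crop:
x = 1364 + 1 × 366.67 ≈ 1731; y = 46 + 2 × 923.67 ≈ 1893.

x = 1731 px, y = 1893 px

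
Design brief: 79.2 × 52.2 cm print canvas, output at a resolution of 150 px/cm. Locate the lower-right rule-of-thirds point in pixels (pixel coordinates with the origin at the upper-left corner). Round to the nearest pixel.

In pixels the canvas is 79.2 × 150 = 11880 wide and 52.2 × 150 = 7830 tall.
The lower-right point is two-thirds across and two-thirds down:
x = 2 × 11880/3 ≈ 7920; y = 2 × 7830/3 ≈ 5220.

(7920, 5220)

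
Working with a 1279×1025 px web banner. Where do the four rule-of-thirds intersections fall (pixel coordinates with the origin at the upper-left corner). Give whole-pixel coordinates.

One third of 1279 is 426.33; one third of 1025 is 341.67.
Vertical third lines at x = 426 and x = 853; horizontal third lines at y = 342 and y = 683.

(426, 342), (853, 342), (426, 683), (853, 683)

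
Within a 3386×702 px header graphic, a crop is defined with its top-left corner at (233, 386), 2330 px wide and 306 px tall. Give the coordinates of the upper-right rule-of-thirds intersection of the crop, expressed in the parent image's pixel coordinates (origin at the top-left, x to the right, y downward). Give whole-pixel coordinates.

x = 1786 px, y = 488 px

One third of the crop width 2330 is 776.67 px.
One third of the crop height 306 is 102.00 px.
The upper-right point is two-thirds across and one-third down within the crop:
x = 233 + 2 × 776.67 ≈ 1786; y = 386 + 1 × 102.00 ≈ 488.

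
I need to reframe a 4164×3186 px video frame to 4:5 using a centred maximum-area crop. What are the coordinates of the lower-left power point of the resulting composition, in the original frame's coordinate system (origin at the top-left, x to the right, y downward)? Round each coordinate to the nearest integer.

x = 1657 px, y = 2124 px

4164/3186 > 4/5, so the 4:5 crop keeps the full height 3186 and trims width to 3186 × 4/5 = 2548.80 px.
Left offset = (4164 − 2548.80)/2 = 807.60 px; top offset = 0.
Lower-left is one-third across and two-thirds down within the crop:
x = 807.60 + 1 × 2548.80/3 ≈ 1657; y = 0.00 + 2 × 3186.00/3 ≈ 2124.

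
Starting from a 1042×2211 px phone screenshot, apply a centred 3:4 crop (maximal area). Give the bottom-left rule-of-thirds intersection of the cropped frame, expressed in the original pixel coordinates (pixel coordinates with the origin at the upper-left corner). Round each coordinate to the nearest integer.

(347, 1337)

1042/2211 < 3/4, so the 3:4 crop keeps the full width 1042 and trims height to 1042 × 4/3 = 1389.33 px.
Top offset = (2211 − 1389.33)/2 = 410.83 px; left offset = 0.
Bottom-left is one-third across and two-thirds down within the crop:
x = 0.00 + 1 × 1042.00/3 ≈ 347; y = 410.83 + 2 × 1389.33/3 ≈ 1337.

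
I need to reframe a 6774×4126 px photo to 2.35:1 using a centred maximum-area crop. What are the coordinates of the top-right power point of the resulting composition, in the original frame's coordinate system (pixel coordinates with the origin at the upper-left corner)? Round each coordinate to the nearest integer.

6774/4126 < 2.35/1, so the 2.35:1 crop keeps the full width 6774 and trims height to 6774 × 1/2.35 = 2882.55 px.
Top offset = (4126 − 2882.55)/2 = 621.72 px; left offset = 0.
Top-right is two-thirds across and one-third down within the crop:
x = 0.00 + 2 × 6774.00/3 ≈ 4516; y = 621.72 + 1 × 2882.55/3 ≈ 1583.

x = 4516 px, y = 1583 px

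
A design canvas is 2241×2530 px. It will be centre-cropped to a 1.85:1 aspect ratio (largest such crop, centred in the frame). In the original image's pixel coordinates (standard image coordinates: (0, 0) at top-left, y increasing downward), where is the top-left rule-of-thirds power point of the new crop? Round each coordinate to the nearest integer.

(747, 1063)

2241/2530 < 1.85/1, so the 1.85:1 crop keeps the full width 2241 and trims height to 2241 × 1/1.85 = 1211.35 px.
Top offset = (2530 − 1211.35)/2 = 659.32 px; left offset = 0.
Top-left is one-third across and one-third down within the crop:
x = 0.00 + 1 × 2241.00/3 ≈ 747; y = 659.32 + 1 × 1211.35/3 ≈ 1063.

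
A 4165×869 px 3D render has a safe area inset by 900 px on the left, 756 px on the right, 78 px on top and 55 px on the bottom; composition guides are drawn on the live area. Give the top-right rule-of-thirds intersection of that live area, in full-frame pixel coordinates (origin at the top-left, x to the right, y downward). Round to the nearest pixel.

(2573, 323)

Content width = 4165 − 900 − 756 = 2509 px; content height = 869 − 78 − 55 = 736 px.
Top-right is two-thirds across and one-third down within the live area.
x = 900 + 2 × 2509/3 = 900 + 1672.67 ≈ 2573
y = 78 + 1 × 736/3 = 78 + 245.33 ≈ 323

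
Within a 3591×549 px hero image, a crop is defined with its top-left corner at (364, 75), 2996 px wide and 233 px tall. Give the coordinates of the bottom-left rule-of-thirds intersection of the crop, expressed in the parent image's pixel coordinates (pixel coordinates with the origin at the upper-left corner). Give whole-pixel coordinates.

One third of the crop width 2996 is 998.67 px.
One third of the crop height 233 is 77.67 px.
The bottom-left point is one-third across and two-thirds down within the crop:
x = 364 + 1 × 998.67 ≈ 1363; y = 75 + 2 × 77.67 ≈ 230.

(1363, 230)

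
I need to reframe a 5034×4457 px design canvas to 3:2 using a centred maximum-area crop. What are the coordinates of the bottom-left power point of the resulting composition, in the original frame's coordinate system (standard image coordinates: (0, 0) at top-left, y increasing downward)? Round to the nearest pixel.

(1678, 2788)

5034/4457 < 3/2, so the 3:2 crop keeps the full width 5034 and trims height to 5034 × 2/3 = 3356.00 px.
Top offset = (4457 − 3356.00)/2 = 550.50 px; left offset = 0.
Bottom-left is one-third across and two-thirds down within the crop:
x = 0.00 + 1 × 5034.00/3 ≈ 1678; y = 550.50 + 2 × 3356.00/3 ≈ 2788.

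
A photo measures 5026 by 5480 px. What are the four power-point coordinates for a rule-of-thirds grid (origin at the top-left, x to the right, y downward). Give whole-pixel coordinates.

One third of 5026 is 1675.33; one third of 5480 is 1826.67.
Vertical third lines at x = 1675 and x = 3351; horizontal third lines at y = 1827 and y = 3653.

(1675, 1827), (3351, 1827), (1675, 3653), (3351, 3653)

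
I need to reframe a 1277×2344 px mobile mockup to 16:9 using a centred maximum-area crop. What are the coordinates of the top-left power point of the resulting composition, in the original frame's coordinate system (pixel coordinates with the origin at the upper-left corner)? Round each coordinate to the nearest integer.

(426, 1052)

1277/2344 < 16/9, so the 16:9 crop keeps the full width 1277 and trims height to 1277 × 9/16 = 718.31 px.
Top offset = (2344 − 718.31)/2 = 812.84 px; left offset = 0.
Top-left is one-third across and one-third down within the crop:
x = 0.00 + 1 × 1277.00/3 ≈ 426; y = 812.84 + 1 × 718.31/3 ≈ 1052.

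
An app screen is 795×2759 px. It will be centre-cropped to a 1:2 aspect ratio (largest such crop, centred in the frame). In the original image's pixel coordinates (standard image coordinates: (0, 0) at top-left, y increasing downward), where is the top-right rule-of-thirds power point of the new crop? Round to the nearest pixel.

795/2759 < 1/2, so the 1:2 crop keeps the full width 795 and trims height to 795 × 2/1 = 1590.00 px.
Top offset = (2759 − 1590.00)/2 = 584.50 px; left offset = 0.
Top-right is two-thirds across and one-third down within the crop:
x = 0.00 + 2 × 795.00/3 ≈ 530; y = 584.50 + 1 × 1590.00/3 ≈ 1115.

(530, 1115)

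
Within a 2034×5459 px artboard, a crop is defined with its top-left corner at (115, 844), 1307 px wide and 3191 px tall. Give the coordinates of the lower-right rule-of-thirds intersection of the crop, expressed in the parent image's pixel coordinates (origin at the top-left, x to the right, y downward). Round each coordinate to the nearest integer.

(986, 2971)

One third of the crop width 1307 is 435.67 px.
One third of the crop height 3191 is 1063.67 px.
The lower-right point is two-thirds across and two-thirds down within the crop:
x = 115 + 2 × 435.67 ≈ 986; y = 844 + 2 × 1063.67 ≈ 2971.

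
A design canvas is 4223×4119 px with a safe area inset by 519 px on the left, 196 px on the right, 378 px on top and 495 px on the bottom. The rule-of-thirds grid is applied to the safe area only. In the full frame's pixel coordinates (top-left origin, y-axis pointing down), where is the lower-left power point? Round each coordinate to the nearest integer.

(1688, 2542)

Content width = 4223 − 519 − 196 = 3508 px; content height = 4119 − 378 − 495 = 3246 px.
Lower-left is one-third across and two-thirds down within the safe area.
x = 519 + 1 × 3508/3 = 519 + 1169.33 ≈ 1688
y = 378 + 2 × 3246/3 = 378 + 2164.00 ≈ 2542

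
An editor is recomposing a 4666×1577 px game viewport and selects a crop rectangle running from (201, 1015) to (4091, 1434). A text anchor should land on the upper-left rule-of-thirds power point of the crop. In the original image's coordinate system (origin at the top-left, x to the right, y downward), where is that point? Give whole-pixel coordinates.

(1498, 1155)

Crop width = 4091 − 201 = 3890 px; one third is 1296.67 px.
Crop height = 1434 − 1015 = 419 px; one third is 139.67 px.
The upper-left point is one-third across and one-third down within the crop:
x = 201 + 1 × 1296.67 ≈ 1498; y = 1015 + 1 × 139.67 ≈ 1155.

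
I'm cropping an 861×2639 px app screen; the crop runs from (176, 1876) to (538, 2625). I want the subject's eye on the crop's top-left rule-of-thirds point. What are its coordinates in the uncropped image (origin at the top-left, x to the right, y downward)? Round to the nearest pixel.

Crop width = 538 − 176 = 362 px; one third is 120.67 px.
Crop height = 2625 − 1876 = 749 px; one third is 249.67 px.
The top-left point is one-third across and one-third down within the crop:
x = 176 + 1 × 120.67 ≈ 297; y = 1876 + 1 × 249.67 ≈ 2126.

(297, 2126)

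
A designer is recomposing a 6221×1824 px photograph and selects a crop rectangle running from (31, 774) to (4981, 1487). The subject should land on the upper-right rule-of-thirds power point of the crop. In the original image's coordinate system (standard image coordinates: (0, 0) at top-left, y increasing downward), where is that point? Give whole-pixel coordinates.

Crop width = 4981 − 31 = 4950 px; one third is 1650.00 px.
Crop height = 1487 − 774 = 713 px; one third is 237.67 px.
The upper-right point is two-thirds across and one-third down within the crop:
x = 31 + 2 × 1650.00 ≈ 3331; y = 774 + 1 × 237.67 ≈ 1012.

x = 3331 px, y = 1012 px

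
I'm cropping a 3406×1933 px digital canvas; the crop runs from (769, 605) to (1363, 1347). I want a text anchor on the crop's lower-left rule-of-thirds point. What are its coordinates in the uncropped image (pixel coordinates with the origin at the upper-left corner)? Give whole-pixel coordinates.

(967, 1100)

Crop width = 1363 − 769 = 594 px; one third is 198.00 px.
Crop height = 1347 − 605 = 742 px; one third is 247.33 px.
The lower-left point is one-third across and two-thirds down within the crop:
x = 769 + 1 × 198.00 ≈ 967; y = 605 + 2 × 247.33 ≈ 1100.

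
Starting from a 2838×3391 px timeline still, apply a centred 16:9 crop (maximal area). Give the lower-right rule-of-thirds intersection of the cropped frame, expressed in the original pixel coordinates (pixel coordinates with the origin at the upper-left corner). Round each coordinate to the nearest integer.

x = 1892 px, y = 1962 px

2838/3391 < 16/9, so the 16:9 crop keeps the full width 2838 and trims height to 2838 × 9/16 = 1596.38 px.
Top offset = (3391 − 1596.38)/2 = 897.31 px; left offset = 0.
Lower-right is two-thirds across and two-thirds down within the crop:
x = 0.00 + 2 × 2838.00/3 ≈ 1892; y = 897.31 + 2 × 1596.38/3 ≈ 1962.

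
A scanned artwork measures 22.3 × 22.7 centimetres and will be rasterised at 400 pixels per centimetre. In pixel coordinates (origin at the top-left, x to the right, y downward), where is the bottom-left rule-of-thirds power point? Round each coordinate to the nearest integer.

In pixels the canvas is 22.3 × 400 = 8920 wide and 22.7 × 400 = 9080 tall.
The bottom-left point is one-third across and two-thirds down:
x = 1 × 8920/3 ≈ 2973; y = 2 × 9080/3 ≈ 6053.

(2973, 6053)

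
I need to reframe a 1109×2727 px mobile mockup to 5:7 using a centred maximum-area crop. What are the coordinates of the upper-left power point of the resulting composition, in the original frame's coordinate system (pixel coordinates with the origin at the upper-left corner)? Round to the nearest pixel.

(370, 1105)

1109/2727 < 5/7, so the 5:7 crop keeps the full width 1109 and trims height to 1109 × 7/5 = 1552.60 px.
Top offset = (2727 − 1552.60)/2 = 587.20 px; left offset = 0.
Upper-left is one-third across and one-third down within the crop:
x = 0.00 + 1 × 1109.00/3 ≈ 370; y = 587.20 + 1 × 1552.60/3 ≈ 1105.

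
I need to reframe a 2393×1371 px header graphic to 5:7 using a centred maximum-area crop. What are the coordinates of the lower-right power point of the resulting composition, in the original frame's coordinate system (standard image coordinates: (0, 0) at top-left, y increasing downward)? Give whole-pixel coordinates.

x = 1360 px, y = 914 px

2393/1371 > 5/7, so the 5:7 crop keeps the full height 1371 and trims width to 1371 × 5/7 = 979.29 px.
Left offset = (2393 − 979.29)/2 = 706.86 px; top offset = 0.
Lower-right is two-thirds across and two-thirds down within the crop:
x = 706.86 + 2 × 979.29/3 ≈ 1360; y = 0.00 + 2 × 1371.00/3 ≈ 914.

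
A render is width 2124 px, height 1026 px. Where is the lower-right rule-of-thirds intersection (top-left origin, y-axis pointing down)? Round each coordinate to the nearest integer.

(1416, 684)

The lower-right point sits two-thirds of the way across and two-thirds of the way down.
x = 2 × 2124/3 ≈ 1416; y = 2 × 1026/3 ≈ 684.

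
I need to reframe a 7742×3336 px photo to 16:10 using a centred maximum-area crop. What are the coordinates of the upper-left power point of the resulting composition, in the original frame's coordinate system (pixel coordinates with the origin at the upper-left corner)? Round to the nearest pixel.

x = 2981 px, y = 1112 px

7742/3336 > 16/10, so the 16:10 crop keeps the full height 3336 and trims width to 3336 × 16/10 = 5337.60 px.
Left offset = (7742 − 5337.60)/2 = 1202.20 px; top offset = 0.
Upper-left is one-third across and one-third down within the crop:
x = 1202.20 + 1 × 5337.60/3 ≈ 2981; y = 0.00 + 1 × 3336.00/3 ≈ 1112.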